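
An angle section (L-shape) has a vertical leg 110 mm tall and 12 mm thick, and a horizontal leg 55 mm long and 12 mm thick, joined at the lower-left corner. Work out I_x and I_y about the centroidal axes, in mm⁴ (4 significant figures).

Break the section into simple shapes (no overlaps), measuring from the bottom-left corner of the bounding box.
Vertical leg: 12 × 110, A = 1 320 mm², y = 55 mm, Ī = 1 331 000 mm⁴.
Horizontal leg (remainder): 43 × 12, A = 516 mm², y = 6 mm, Ī = 6 192 mm⁴.
Centroid: ȳ = ΣA·y / ΣA = 41.2288 mm.
Transfer each piece to the centroidal x-axis using Ī + A·d² with d = y − 41.2288:
  vertical leg: d = 13.7712 mm → contributes +1 581 334 mm⁴
  horizontal leg (remainder): d = -35.2288 mm → contributes +646 582 mm⁴
Total I = 2 227 916 mm⁴.
For the y-axis: x̄ = 13.7288 mm.
Repeating about the centroidal y-axis gives I_y = 375 901 mm⁴.

I_x ≈ 2.228 × 10⁶ mm⁴, I_y ≈ 3.759 × 10⁵ mm⁴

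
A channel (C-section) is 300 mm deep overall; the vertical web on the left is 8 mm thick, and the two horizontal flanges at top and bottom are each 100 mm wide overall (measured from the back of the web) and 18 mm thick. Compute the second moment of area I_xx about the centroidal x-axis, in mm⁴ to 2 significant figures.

Decompose the section into non-overlapping parts with the origin at the bottom-left of its bounding rectangle.
Web: 8 × 300, A = 2 400 mm², y = 150 mm, Ī = 18 000 000 mm⁴.
Top flange (beyond web): 92 × 18, A = 1 656 mm², y = 291 mm, Ī = 44 712 mm⁴.
Bottom flange (beyond web): 92 × 18, A = 1 656 mm², y = 9 mm, Ī = 44 712 mm⁴.
By symmetry the centroid is at mid-height, ȳ = 150 mm.
Transfer each piece to the centroidal x-axis using Ī + A·d² with d = y − 150:
  web: d = 0 mm → contributes +18 000 000 mm⁴
  top flange (beyond web): d = 141 mm → contributes +32 967 648 mm⁴
  bottom flange (beyond web): d = -141 mm → contributes +32 967 648 mm⁴
Total I = 83 935 296 mm⁴.

I_xx ≈ 8.4 × 10⁷ mm⁴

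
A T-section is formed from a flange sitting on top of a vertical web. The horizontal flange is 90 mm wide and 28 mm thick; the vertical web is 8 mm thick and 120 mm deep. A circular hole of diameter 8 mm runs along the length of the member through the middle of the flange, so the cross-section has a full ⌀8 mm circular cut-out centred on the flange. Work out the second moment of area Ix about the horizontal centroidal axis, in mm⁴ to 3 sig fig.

Break the section into simple shapes (no overlaps), measuring from the bottom-left corner of the bounding box.
Flange: 90 × 28, A = 2 520 mm², y = 134 mm, Ī = 164 640 mm⁴.
Web: 8 × 120, A = 960 mm², y = 60 mm, Ī = 1 152 000 mm⁴.
Hole (subtracted): ⌀8, A = 50.265 mm², y = 134 mm, Ī = 201.06 mm⁴.
Centroid: ȳ = ΣA·y / ΣA = 113.29 mm.
Transfer each piece to the horizontal centroidal axis using Ī + A·d² with d = y − 113.29:
  flange: d = 20.713 mm → contributes +1 245 789 mm⁴
  web: d = -53.287 mm → contributes +3 877 927 mm⁴
  hole: d = 20.713 mm → contributes −21 766 mm⁴
Total I = 5 101 949 mm⁴.

Ix ≈ 5.10 × 10⁶ mm⁴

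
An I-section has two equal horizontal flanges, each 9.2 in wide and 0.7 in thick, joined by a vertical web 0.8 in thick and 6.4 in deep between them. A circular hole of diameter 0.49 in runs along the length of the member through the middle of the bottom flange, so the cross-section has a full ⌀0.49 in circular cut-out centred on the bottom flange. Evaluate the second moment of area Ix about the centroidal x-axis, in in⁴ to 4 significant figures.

Ix ≈ 177.9 in⁴

Split into non-overlapping primitives; take the origin at the lower-left of the bounding box.
Bottom flange: 9.2 × 0.7, A = 6.44 in², y = 0.35 in, Ī = 0.262967 in⁴.
Web: 0.8 × 6.4, A = 5.12 in², y = 3.9 in, Ī = 17.4763 in⁴.
Top flange: 9.2 × 0.7, A = 6.44 in², y = 7.45 in, Ī = 0.262967 in⁴.
Hole (subtracted): ⌀0.49, A = 0.188574 in², y = 0.35 in, Ī = 0.00282979 in⁴.
Centroid: ȳ = ΣA·y / ΣA = 3.93758 in.
Transfer each piece to the centroidal x-axis using Ī + A·d² with d = y − 3.93758:
  bottom flange: d = -3.58758 in → contributes +83.1507 in⁴
  web: d = -0.0375848 in → contributes +17.4835 in⁴
  top flange: d = 3.51242 in → contributes +79.7136 in⁴
  hole: d = -3.58758 in → contributes −2.42992 in⁴
Total I = 177.918 in⁴.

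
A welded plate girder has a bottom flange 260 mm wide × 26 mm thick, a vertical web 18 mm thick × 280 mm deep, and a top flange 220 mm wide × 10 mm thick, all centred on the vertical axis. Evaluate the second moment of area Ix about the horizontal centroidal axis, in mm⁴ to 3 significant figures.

Split into non-overlapping primitives; take the origin at the lower-left of the bounding box.
Bottom plate: 260 × 26, A = 6 760 mm², y = 13 mm, Ī = 380 813 mm⁴.
Web plate: 18 × 280, A = 5 040 mm², y = 166 mm, Ī = 32 928 000 mm⁴.
Top plate: 220 × 10, A = 2 200 mm², y = 311 mm, Ī = 18 333 mm⁴.
Centroid: ȳ = ΣA·y / ΣA = 114.91 mm.
Transfer each piece to the horizontal centroidal axis using Ī + A·d² with d = y − 114.91:
  bottom plate: d = -101.91 mm → contributes +70 585 826 mm⁴
  web plate: d = 51.091 mm → contributes +46 084 084 mm⁴
  top plate: d = 196.09 mm → contributes +84 612 400 mm⁴
Total I = 201 282 310 mm⁴.

Ix ≈ 2.01 × 10⁸ mm⁴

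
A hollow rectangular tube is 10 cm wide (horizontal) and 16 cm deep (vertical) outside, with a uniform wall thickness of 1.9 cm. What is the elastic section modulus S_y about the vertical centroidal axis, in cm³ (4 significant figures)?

S_y ≈ 218.2 cm³

Break the section into simple shapes (no overlaps), measuring from the bottom-left corner of the bounding box.
Outer rectangle: 10 × 16, A = 160 cm², x = 5 cm, Ī = 1333.33 cm⁴.
Inner void (subtracted): 6.2 × 12.2, A = 75.64 cm², x = 5 cm, Ī = 242.3 cm⁴.
By symmetry the centroid is at mid-width, x̄ = 5 cm.
All pieces are centred on the vertical centroidal axis, so I = ΣĪ (holes subtracted) = 1091.03 cm⁴.
Extreme fibre distance c = 5 cm; S = I/c = 218.207 cm³.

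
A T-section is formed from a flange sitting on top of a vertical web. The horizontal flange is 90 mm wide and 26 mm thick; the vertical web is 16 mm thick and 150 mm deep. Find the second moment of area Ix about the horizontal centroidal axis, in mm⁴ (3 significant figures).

Break the section into simple shapes (no overlaps), measuring from the bottom-left corner of the bounding box.
Flange: 90 × 26, A = 2 340 mm², y = 163 mm, Ī = 131 820 mm⁴.
Web: 16 × 150, A = 2 400 mm², y = 75 mm, Ī = 4 500 000 mm⁴.
Centroid: ȳ = ΣA·y / ΣA = 118.44 mm.
Transfer each piece to the horizontal centroidal axis using Ī + A·d² with d = y − 118.44:
  flange: d = 44.557 mm → contributes +4 777 476 mm⁴
  web: d = -43.443 mm → contributes +9 029 514 mm⁴
Total I = 13 806 990 mm⁴.

Ix ≈ 1.38 × 10⁷ mm⁴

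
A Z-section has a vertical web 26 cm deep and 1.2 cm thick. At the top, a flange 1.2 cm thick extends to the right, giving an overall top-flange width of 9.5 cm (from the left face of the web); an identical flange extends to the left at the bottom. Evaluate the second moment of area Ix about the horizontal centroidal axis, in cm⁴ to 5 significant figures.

Ix ≈ 4822.9 cm⁴

Decompose the section into non-overlapping parts with the origin at the bottom-left of its bounding rectangle.
Web: 1.2 × 26, A = 31.2 cm², y = 13 cm, Ī = 1757.6 cm⁴.
Top flange (beyond web): 8.3 × 1.2, A = 9.96 cm², y = 25.4 cm, Ī = 1.1952 cm⁴.
Bottom flange (beyond web): 8.3 × 1.2, A = 9.96 cm², y = 0.6 cm, Ī = 1.1952 cm⁴.
Centroid: ȳ = ΣA·y / ΣA = 13 cm.
Transfer each piece to the horizontal centroidal axis using Ī + A·d² with d = y − 13:
  web: d = 0 cm → contributes +1757.6 cm⁴
  top flange (beyond web): d = 12.4 cm → contributes +1532.645 cm⁴
  bottom flange (beyond web): d = -12.4 cm → contributes +1532.645 cm⁴
Total I = 4822.89 cm⁴.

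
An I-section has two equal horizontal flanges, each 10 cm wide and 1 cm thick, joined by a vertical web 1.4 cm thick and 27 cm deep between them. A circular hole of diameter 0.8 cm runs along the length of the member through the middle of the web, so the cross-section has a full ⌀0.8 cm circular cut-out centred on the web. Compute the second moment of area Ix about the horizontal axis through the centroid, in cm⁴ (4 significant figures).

Ix ≈ 6218 cm⁴

Treat the section as a set of non-overlapping primitives; coordinates are from the bounding-box lower-left.
Bottom flange: 10 × 1, A = 10 cm², y = 0.5 cm, Ī = 0.833333 cm⁴.
Web: 1.4 × 27, A = 37.8 cm², y = 14.5 cm, Ī = 2296.35 cm⁴.
Top flange: 10 × 1, A = 10 cm², y = 28.5 cm, Ī = 0.833333 cm⁴.
Hole (subtracted): ⌀0.8, A = 0.502655 cm², y = 14.5 cm, Ī = 0.0201062 cm⁴.
By symmetry the centroid is at mid-height, ȳ = 14.5 cm.
Transfer each piece to the horizontal axis through the centroid using Ī + A·d² with d = y − 14.5:
  bottom flange: d = -14 cm → contributes +1960.83 cm⁴
  web: d = 0 cm → contributes +2296.35 cm⁴
  top flange: d = 14 cm → contributes +1960.83 cm⁴
  hole: d = 0 cm → contributes −0.0201062 cm⁴
Total I = 6 218 cm⁴.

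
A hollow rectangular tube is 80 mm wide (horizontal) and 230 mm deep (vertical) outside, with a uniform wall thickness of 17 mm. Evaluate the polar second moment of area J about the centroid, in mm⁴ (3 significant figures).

Break the section into simple shapes (no overlaps), measuring from the bottom-left corner of the bounding box.
Outer rectangle: 80 × 230, A = 18 400 mm², y = 115 mm, Ī = 81 113 333 mm⁴.
Inner void (subtracted): 46 × 196, A = 9 016 mm², y = 115 mm, Ī = 28 863 221 mm⁴.
By symmetry the centroid is at mid-height, ȳ = 115 mm.
All pieces are centred on the centroidal x-axis, so I = ΣĪ (holes subtracted) = 52 250 112 mm⁴.
Repeating about the centroidal y-axis gives I_y = 8 223 512 mm⁴.
Polar second moment: J = I_x + I_y = 60 473 624 mm⁴.

J ≈ 6.05 × 10⁷ mm⁴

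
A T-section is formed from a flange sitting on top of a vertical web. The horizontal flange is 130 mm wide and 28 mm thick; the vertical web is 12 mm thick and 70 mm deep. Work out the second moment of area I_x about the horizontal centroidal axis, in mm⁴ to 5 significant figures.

I_x ≈ 2.2195 × 10⁶ mm⁴

Split into non-overlapping primitives; take the origin at the lower-left of the bounding box.
Flange: 130 × 28, A = 3 640 mm², y = 84 mm, Ī = 237813.3 mm⁴.
Web: 12 × 70, A = 840 mm², y = 35 mm, Ī = 343 000 mm⁴.
Centroid: ȳ = ΣA·y / ΣA = 74.8125 mm.
Transfer each piece to the horizontal centroidal axis using Ī + A·d² with d = y − 74.8125:
  flange: d = 9.1875 mm → contributes +545066.3 mm⁴
  web: d = -39.8125 mm → contributes +1 674 430 mm⁴
Total I = 2 219 496 mm⁴.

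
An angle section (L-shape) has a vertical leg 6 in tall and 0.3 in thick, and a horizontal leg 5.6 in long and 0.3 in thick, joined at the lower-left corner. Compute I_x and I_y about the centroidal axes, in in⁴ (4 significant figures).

Break the section into simple shapes (no overlaps), measuring from the bottom-left corner of the bounding box.
Vertical leg: 0.3 × 6, A = 1.8 in², y = 3 in, Ī = 5.4 in⁴.
Horizontal leg (remainder): 5.3 × 0.3, A = 1.59 in², y = 0.15 in, Ī = 0.011925 in⁴.
Centroid: ȳ = ΣA·y / ΣA = 1.66327 in.
Transfer each piece to the centroidal x-axis using Ī + A·d² with d = y − 1.66327:
  vertical leg: d = 1.33673 in → contributes +8.6163 in⁴
  horizontal leg (remainder): d = -1.51327 in → contributes +3.65302 in⁴
Total I = 12.2693 in⁴.
For the y-axis: x̄ = 1.46327 in.
Repeating about the centroidal y-axis gives I_y = 10.3543 in⁴.

I_x ≈ 12.27 in⁴, I_y ≈ 10.35 in⁴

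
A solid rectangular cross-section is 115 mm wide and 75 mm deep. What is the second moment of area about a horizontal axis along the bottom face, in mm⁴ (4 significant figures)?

I_base ≈ 1.617 × 10⁷ mm⁴

The section: 115 × 75, A = 8 625 mm², y = 37.5 mm, Ī = 4 042 969 mm⁴.
Transfer it to a horizontal axis along the bottom face using Ī + A·d² with d = y − 0:
  the section: d = 37.5 mm → contributes +16 171 875 mm⁴
Total I = 16 171 875 mm⁴.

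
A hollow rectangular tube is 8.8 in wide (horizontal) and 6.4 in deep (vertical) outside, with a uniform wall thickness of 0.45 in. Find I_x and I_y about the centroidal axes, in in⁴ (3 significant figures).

I_x ≈ 82.7 in⁴, I_y ≈ 137 in⁴

Break the section into simple shapes (no overlaps), measuring from the bottom-left corner of the bounding box.
Outer rectangle: 8.8 × 6.4, A = 56.32 in², y = 3.2 in, Ī = 192.24 in⁴.
Inner void (subtracted): 7.9 × 5.5, A = 43.45 in², y = 3.2 in, Ī = 109.53 in⁴.
By symmetry the centroid is at mid-height, ȳ = 3.2 in.
All pieces are centred on the centroidal x-axis, so I = ΣĪ (holes subtracted) = 82.709 in⁴.
Repeating about the centroidal y-axis gives I_y = 137.48 in⁴.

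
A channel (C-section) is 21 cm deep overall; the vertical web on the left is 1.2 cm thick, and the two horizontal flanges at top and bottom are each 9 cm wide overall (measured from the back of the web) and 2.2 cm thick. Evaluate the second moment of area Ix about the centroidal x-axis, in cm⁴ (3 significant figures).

Split into non-overlapping primitives; take the origin at the lower-left of the bounding box.
Web: 1.2 × 21, A = 25.2 cm², y = 10.5 cm, Ī = 926.1 cm⁴.
Top flange (beyond web): 7.8 × 2.2, A = 17.16 cm², y = 19.9 cm, Ī = 6.9212 cm⁴.
Bottom flange (beyond web): 7.8 × 2.2, A = 17.16 cm², y = 1.1 cm, Ī = 6.9212 cm⁴.
By symmetry the centroid is at mid-height, ȳ = 10.5 cm.
Transfer each piece to the centroidal x-axis using Ī + A·d² with d = y − 10.5:
  web: d = 0 cm → contributes +926.1 cm⁴
  top flange (beyond web): d = 9.4 cm → contributes +1523.2 cm⁴
  bottom flange (beyond web): d = -9.4 cm → contributes +1523.2 cm⁴
Total I = 3972.5 cm⁴.

Ix ≈ 3970 cm⁴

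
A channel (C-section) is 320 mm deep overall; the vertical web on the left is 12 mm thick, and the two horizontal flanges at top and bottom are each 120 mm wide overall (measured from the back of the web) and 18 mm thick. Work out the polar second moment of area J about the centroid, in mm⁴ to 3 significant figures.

Treat the section as a set of non-overlapping primitives; coordinates are from the bounding-box lower-left.
Web: 12 × 320, A = 3 840 mm², y = 160 mm, Ī = 32 768 000 mm⁴.
Top flange (beyond web): 108 × 18, A = 1 944 mm², y = 311 mm, Ī = 52 488 mm⁴.
Bottom flange (beyond web): 108 × 18, A = 1 944 mm², y = 9 mm, Ī = 52 488 mm⁴.
By symmetry the centroid is at mid-height, ȳ = 160 mm.
Transfer each piece to the centroidal x-axis using Ī + A·d² with d = y − 160:
  web: d = 0 mm → contributes +32 768 000 mm⁴
  top flange (beyond web): d = 151 mm → contributes +44 377 632 mm⁴
  bottom flange (beyond web): d = -151 mm → contributes +44 377 632 mm⁴
Total I = 121 523 264 mm⁴.
For the y-axis: x̄ = 36.186 mm.
Repeating about the centroidal y-axis gives I_y = 10 780 148 mm⁴.
Polar second moment: J = I_x + I_y = 132 303 412 mm⁴.

J ≈ 1.32 × 10⁸ mm⁴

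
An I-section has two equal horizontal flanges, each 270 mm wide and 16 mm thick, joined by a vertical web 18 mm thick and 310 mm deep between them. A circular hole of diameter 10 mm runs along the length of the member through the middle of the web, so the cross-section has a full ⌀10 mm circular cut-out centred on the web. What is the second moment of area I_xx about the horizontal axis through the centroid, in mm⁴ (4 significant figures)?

I_xx ≈ 2.744 × 10⁸ mm⁴

Break the section into simple shapes (no overlaps), measuring from the bottom-left corner of the bounding box.
Bottom flange: 270 × 16, A = 4 320 mm², y = 8 mm, Ī = 92 160 mm⁴.
Web: 18 × 310, A = 5 580 mm², y = 171 mm, Ī = 44 686 500 mm⁴.
Top flange: 270 × 16, A = 4 320 mm², y = 334 mm, Ī = 92 160 mm⁴.
Hole (subtracted): ⌀10, A = 78.5398 mm², y = 171 mm, Ī = 490.874 mm⁴.
By symmetry the centroid is at mid-height, ȳ = 171 mm.
Transfer each piece to the horizontal axis through the centroid using Ī + A·d² with d = y − 171:
  bottom flange: d = -163 mm → contributes +114 870 240 mm⁴
  web: d = 0 mm → contributes +44 686 500 mm⁴
  top flange: d = 163 mm → contributes +114 870 240 mm⁴
  hole: d = 0 mm → contributes −490.874 mm⁴
Total I = 274 426 489 mm⁴.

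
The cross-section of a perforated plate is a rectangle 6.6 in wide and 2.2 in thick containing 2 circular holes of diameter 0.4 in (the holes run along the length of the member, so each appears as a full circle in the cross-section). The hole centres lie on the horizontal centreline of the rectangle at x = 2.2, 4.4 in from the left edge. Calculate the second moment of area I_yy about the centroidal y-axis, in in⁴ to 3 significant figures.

I_yy ≈ 52.4 in⁴

Decompose the section into non-overlapping parts with the origin at the bottom-left of its bounding rectangle.
Plate: 6.6 × 2.2, A = 14.52 in², x = 3.3 in, Ī = 52.708 in⁴.
Hole 1 (subtracted): ⌀0.4, A = 0.12566 in², x = 2.2 in, Ī = 0.0012566 in⁴.
Hole 2 (subtracted): ⌀0.4, A = 0.12566 in², x = 4.4 in, Ī = 0.0012566 in⁴.
By symmetry the centroid is at mid-width, x̄ = 3.3 in.
Transfer each piece to the centroidal y-axis using Ī + A·d² with d = x − 3.3:
  plate: d = 0 in → contributes +52.708 in⁴
  hole 1: d = -1.1 in → contributes −0.15331 in⁴
  hole 2: d = 1.1 in → contributes −0.15331 in⁴
Total I = 52.401 in⁴.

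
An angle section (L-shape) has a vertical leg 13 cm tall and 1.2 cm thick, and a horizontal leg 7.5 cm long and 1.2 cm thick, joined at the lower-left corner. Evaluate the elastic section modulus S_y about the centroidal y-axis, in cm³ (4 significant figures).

S_y ≈ 17.35 cm³

Decompose the section into non-overlapping parts with the origin at the bottom-left of its bounding rectangle.
Vertical leg: 1.2 × 13, A = 15.6 cm², x = 0.6 cm, Ī = 1.872 cm⁴.
Horizontal leg (remainder): 6.3 × 1.2, A = 7.56 cm², x = 4.35 cm, Ī = 25.0047 cm⁴.
Centroid: x̄ = ΣA·x / ΣA = 1.82409 cm.
Transfer each piece to the centroidal y-axis using Ī + A·d² with d = x − 1.82409:
  vertical leg: d = -1.22409 cm → contributes +25.2471 cm⁴
  horizontal leg (remainder): d = 2.52591 cm → contributes +73.239 cm⁴
Total I = 98.4862 cm⁴.
Extreme fibre distance c = 5.67591 cm; S = I/c = 17.3516 cm³.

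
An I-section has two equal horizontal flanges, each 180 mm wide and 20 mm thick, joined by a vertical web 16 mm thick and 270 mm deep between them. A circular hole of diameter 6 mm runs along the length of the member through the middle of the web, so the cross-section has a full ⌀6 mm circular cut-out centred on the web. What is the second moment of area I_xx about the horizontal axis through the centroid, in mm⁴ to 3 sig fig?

Treat the section as a set of non-overlapping primitives; coordinates are from the bounding-box lower-left.
Bottom flange: 180 × 20, A = 3 600 mm², y = 10 mm, Ī = 120 000 mm⁴.
Web: 16 × 270, A = 4 320 mm², y = 155 mm, Ī = 26 244 000 mm⁴.
Top flange: 180 × 20, A = 3 600 mm², y = 300 mm, Ī = 120 000 mm⁴.
Hole (subtracted): ⌀6, A = 28.274 mm², y = 155 mm, Ī = 63.617 mm⁴.
By symmetry the centroid is at mid-height, ȳ = 155 mm.
Transfer each piece to the horizontal axis through the centroid using Ī + A·d² with d = y − 155:
  bottom flange: d = -145 mm → contributes +75 810 000 mm⁴
  web: d = 0 mm → contributes +26 244 000 mm⁴
  top flange: d = 145 mm → contributes +75 810 000 mm⁴
  hole: d = 0 mm → contributes −63.617 mm⁴
Total I = 177 863 936 mm⁴.

I_xx ≈ 1.78 × 10⁸ mm⁴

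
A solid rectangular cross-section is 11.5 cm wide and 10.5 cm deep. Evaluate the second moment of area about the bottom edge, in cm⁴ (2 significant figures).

I_base ≈ 4400 cm⁴

The section: 11.5 × 10.5, A = 120.8 cm², y = 5.25 cm, Ī = 1 109 cm⁴.
Transfer it to the base of the section using Ī + A·d² with d = y − 0:
  the section: d = 5.25 cm → contributes +4 438 cm⁴
Total I = 4 438 cm⁴.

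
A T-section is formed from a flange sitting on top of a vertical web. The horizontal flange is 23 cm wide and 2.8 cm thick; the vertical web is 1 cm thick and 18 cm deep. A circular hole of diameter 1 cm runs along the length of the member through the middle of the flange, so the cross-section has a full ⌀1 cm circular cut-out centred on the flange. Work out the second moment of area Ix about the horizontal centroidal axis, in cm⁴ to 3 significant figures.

Ix ≈ 2050 cm⁴

Break the section into simple shapes (no overlaps), measuring from the bottom-left corner of the bounding box.
Flange: 23 × 2.8, A = 64.4 cm², y = 19.4 cm, Ī = 42.075 cm⁴.
Web: 1 × 18, A = 18 cm², y = 9 cm, Ī = 486 cm⁴.
Hole (subtracted): ⌀1, A = 0.7854 cm², y = 19.4 cm, Ī = 0.049087 cm⁴.
Centroid: ȳ = ΣA·y / ΣA = 17.106 cm.
Transfer each piece to the horizontal centroidal axis using Ī + A·d² with d = y − 17.106:
  flange: d = 2.2937 cm → contributes +380.89 cm⁴
  web: d = -8.1063 cm → contributes +1668.8 cm⁴
  hole: d = 2.2937 cm → contributes −4.1811 cm⁴
Total I = 2045.5 cm⁴.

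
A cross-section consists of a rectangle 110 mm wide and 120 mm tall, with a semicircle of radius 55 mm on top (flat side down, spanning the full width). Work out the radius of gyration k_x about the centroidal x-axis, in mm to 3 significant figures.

k_x ≈ 47.9 mm

Split into non-overlapping primitives; take the origin at the lower-left of the bounding box.
Rectangular body: 110 × 120, A = 13 200 mm², y = 60 mm, Ī = 15 840 000 mm⁴.
Semicircular cap: semicircle r = 55, A = 4751.7 mm², y = 143.34 mm, Ī = 1 004 345 mm⁴.
Centroid: ȳ = ΣA·y / ΣA = 82.06 mm.
Transfer each piece to the centroidal x-axis using Ī + A·d² with d = y − 82.06:
  rectangular body: d = -22.06 mm → contributes +22 263 780 mm⁴
  semicircular cap: d = 61.283 mm → contributes +18 849 459 mm⁴
Total I = 41 113 239 mm⁴.
Radius of gyration: k = √(I/A) = √(41 113 239 / 17 952) = 47.856 mm.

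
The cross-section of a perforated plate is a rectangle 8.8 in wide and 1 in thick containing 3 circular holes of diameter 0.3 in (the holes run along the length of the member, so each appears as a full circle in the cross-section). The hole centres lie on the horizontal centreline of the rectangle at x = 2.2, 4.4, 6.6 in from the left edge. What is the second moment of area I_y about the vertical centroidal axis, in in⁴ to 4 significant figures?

I_y ≈ 56.10 in⁴

Treat the section as a set of non-overlapping primitives; coordinates are from the bounding-box lower-left.
Plate: 8.8 × 1, A = 8.8 in², x = 4.4 in, Ī = 56.7893 in⁴.
Hole 1 (subtracted): ⌀0.3, A = 0.0706858 in², x = 2.2 in, Ī = 0.000397608 in⁴.
Hole 2 (subtracted): ⌀0.3, A = 0.0706858 in², x = 4.4 in, Ī = 0.000397608 in⁴.
Hole 3 (subtracted): ⌀0.3, A = 0.0706858 in², x = 6.6 in, Ī = 0.000397608 in⁴.
By symmetry the centroid is at mid-width, x̄ = 4.4 in.
Transfer each piece to the vertical centroidal axis using Ī + A·d² with d = x − 4.4:
  plate: d = 0 in → contributes +56.7893 in⁴
  hole 1: d = -2.2 in → contributes −0.342517 in⁴
  hole 2: d = 0 in → contributes −0.000397608 in⁴
  hole 3: d = 2.2 in → contributes −0.342517 in⁴
Total I = 56.1039 in⁴.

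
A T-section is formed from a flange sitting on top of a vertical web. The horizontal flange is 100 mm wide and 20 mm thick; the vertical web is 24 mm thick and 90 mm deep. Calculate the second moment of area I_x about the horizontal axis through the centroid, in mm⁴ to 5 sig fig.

I_x ≈ 4.6660 × 10⁶ mm⁴

Break the section into simple shapes (no overlaps), measuring from the bottom-left corner of the bounding box.
Flange: 100 × 20, A = 2 000 mm², y = 100 mm, Ī = 66666.67 mm⁴.
Web: 24 × 90, A = 2 160 mm², y = 45 mm, Ī = 1 458 000 mm⁴.
Centroid: ȳ = ΣA·y / ΣA = 71.44231 mm.
Transfer each piece to the horizontal axis through the centroid using Ī + A·d² with d = y − 71.44231:
  flange: d = 28.55769 mm → contributes +1 697 750 mm⁴
  web: d = -26.44231 mm → contributes +2 968 263 mm⁴
Total I = 4 666 013 mm⁴.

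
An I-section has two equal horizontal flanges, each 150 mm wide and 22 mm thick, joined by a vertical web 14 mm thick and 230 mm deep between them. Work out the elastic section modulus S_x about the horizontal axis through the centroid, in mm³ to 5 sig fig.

S_x ≈ 8.7038 × 10⁵ mm³

Treat the section as a set of non-overlapping primitives; coordinates are from the bounding-box lower-left.
Bottom flange: 150 × 22, A = 3 300 mm², y = 11 mm, Ī = 133 100 mm⁴.
Web: 14 × 230, A = 3 220 mm², y = 137 mm, Ī = 14 194 833 mm⁴.
Top flange: 150 × 22, A = 3 300 mm², y = 263 mm, Ī = 133 100 mm⁴.
By symmetry the centroid is at mid-height, ȳ = 137 mm.
Transfer each piece to the horizontal axis through the centroid using Ī + A·d² with d = y − 137:
  bottom flange: d = -126 mm → contributes +52 523 900 mm⁴
  web: d = 0 mm → contributes +14 194 833 mm⁴
  top flange: d = 126 mm → contributes +52 523 900 mm⁴
Total I = 119 242 633 mm⁴.
Extreme fibre distance c = 137 mm; S = I/c = 870384.2 mm³.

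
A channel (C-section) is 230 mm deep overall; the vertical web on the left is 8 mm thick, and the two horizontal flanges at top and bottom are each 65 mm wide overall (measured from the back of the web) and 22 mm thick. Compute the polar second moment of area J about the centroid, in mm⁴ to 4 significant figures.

J ≈ 3.715 × 10⁷ mm⁴

Treat the section as a set of non-overlapping primitives; coordinates are from the bounding-box lower-left.
Web: 8 × 230, A = 1 840 mm², y = 115 mm, Ī = 8 111 333 mm⁴.
Top flange (beyond web): 57 × 22, A = 1 254 mm², y = 219 mm, Ī = 50 578 mm⁴.
Bottom flange (beyond web): 57 × 22, A = 1 254 mm², y = 11 mm, Ī = 50 578 mm⁴.
By symmetry the centroid is at mid-height, ȳ = 115 mm.
Transfer each piece to the centroidal x-axis using Ī + A·d² with d = y − 115:
  web: d = 0 mm → contributes +8 111 333 mm⁴
  top flange (beyond web): d = 104 mm → contributes +13 613 842 mm⁴
  bottom flange (beyond web): d = -104 mm → contributes +13 613 842 mm⁴
Total I = 35 339 017 mm⁴.
For the y-axis: x̄ = 22.7466 mm.
Repeating about the centroidal y-axis gives I_y = 1 809 898 mm⁴.
Polar second moment: J = I_x + I_y = 37 148 915 mm⁴.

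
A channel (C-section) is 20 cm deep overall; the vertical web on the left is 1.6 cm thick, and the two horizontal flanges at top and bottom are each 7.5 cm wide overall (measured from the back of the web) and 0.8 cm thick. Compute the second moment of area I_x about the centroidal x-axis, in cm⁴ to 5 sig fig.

I_x ≈ 1937.2 cm⁴

Treat the section as a set of non-overlapping primitives; coordinates are from the bounding-box lower-left.
Web: 1.6 × 20, A = 32 cm², y = 10 cm, Ī = 1066.667 cm⁴.
Top flange (beyond web): 5.9 × 0.8, A = 4.72 cm², y = 19.6 cm, Ī = 0.2517333 cm⁴.
Bottom flange (beyond web): 5.9 × 0.8, A = 4.72 cm², y = 0.4 cm, Ī = 0.2517333 cm⁴.
By symmetry the centroid is at mid-height, ȳ = 10 cm.
Transfer each piece to the centroidal x-axis using Ī + A·d² with d = y − 10:
  web: d = 0 cm → contributes +1066.667 cm⁴
  top flange (beyond web): d = 9.6 cm → contributes +435.2469 cm⁴
  bottom flange (beyond web): d = -9.6 cm → contributes +435.2469 cm⁴
Total I = 1937.161 cm⁴.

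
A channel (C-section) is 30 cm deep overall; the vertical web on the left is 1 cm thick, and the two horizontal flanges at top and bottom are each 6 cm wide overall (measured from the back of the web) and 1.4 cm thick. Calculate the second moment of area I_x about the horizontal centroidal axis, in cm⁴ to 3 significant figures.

Break the section into simple shapes (no overlaps), measuring from the bottom-left corner of the bounding box.
Web: 1 × 30, A = 30 cm², y = 15 cm, Ī = 2 250 cm⁴.
Top flange (beyond web): 5 × 1.4, A = 7 cm², y = 29.3 cm, Ī = 1.1433 cm⁴.
Bottom flange (beyond web): 5 × 1.4, A = 7 cm², y = 0.7 cm, Ī = 1.1433 cm⁴.
By symmetry the centroid is at mid-height, ȳ = 15 cm.
Transfer each piece to the horizontal centroidal axis using Ī + A·d² with d = y − 15:
  web: d = 0 cm → contributes +2 250 cm⁴
  top flange (beyond web): d = 14.3 cm → contributes +1432.6 cm⁴
  bottom flange (beyond web): d = -14.3 cm → contributes +1432.6 cm⁴
Total I = 5115.1 cm⁴.

I_x ≈ 5120 cm⁴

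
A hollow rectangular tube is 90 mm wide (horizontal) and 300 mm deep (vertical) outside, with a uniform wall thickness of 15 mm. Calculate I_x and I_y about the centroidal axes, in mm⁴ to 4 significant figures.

Split into non-overlapping primitives; take the origin at the lower-left of the bounding box.
Outer rectangle: 90 × 300, A = 27 000 mm², y = 150 mm, Ī = 202 500 000 mm⁴.
Inner void (subtracted): 60 × 270, A = 16 200 mm², y = 150 mm, Ī = 98 415 000 mm⁴.
By symmetry the centroid is at mid-height, ȳ = 150 mm.
All pieces are centred on the centroidal x-axis, so I = ΣĪ (holes subtracted) = 104 085 000 mm⁴.
Repeating about the centroidal y-axis gives I_y = 13 365 000 mm⁴.

I_x ≈ 1.041 × 10⁸ mm⁴, I_y ≈ 1.337 × 10⁷ mm⁴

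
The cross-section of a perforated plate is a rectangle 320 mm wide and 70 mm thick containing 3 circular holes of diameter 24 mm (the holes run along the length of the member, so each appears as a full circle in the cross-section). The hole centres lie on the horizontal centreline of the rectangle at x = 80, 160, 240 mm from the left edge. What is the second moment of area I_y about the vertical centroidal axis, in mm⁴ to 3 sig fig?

Split into non-overlapping primitives; take the origin at the lower-left of the bounding box.
Plate: 320 × 70, A = 22 400 mm², x = 160 mm, Ī = 191 146 667 mm⁴.
Hole 1 (subtracted): ⌀24, A = 452.39 mm², x = 80 mm, Ī = 16 286 mm⁴.
Hole 2 (subtracted): ⌀24, A = 452.39 mm², x = 160 mm, Ī = 16 286 mm⁴.
Hole 3 (subtracted): ⌀24, A = 452.39 mm², x = 240 mm, Ī = 16 286 mm⁴.
By symmetry the centroid is at mid-width, x̄ = 160 mm.
Transfer each piece to the vertical centroidal axis using Ī + A·d² with d = x − 160:
  plate: d = 0 mm → contributes +191 146 667 mm⁴
  hole 1: d = -80 mm → contributes −2 911 578 mm⁴
  hole 2: d = 0 mm → contributes −16 286 mm⁴
  hole 3: d = 80 mm → contributes −2 911 578 mm⁴
Total I = 185 307 225 mm⁴.

I_y ≈ 1.85 × 10⁸ mm⁴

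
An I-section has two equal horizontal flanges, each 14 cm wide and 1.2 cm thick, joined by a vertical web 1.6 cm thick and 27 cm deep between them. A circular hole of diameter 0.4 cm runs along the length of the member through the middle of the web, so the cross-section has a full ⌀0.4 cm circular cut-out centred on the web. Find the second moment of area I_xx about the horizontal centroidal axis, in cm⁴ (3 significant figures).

Decompose the section into non-overlapping parts with the origin at the bottom-left of its bounding rectangle.
Bottom flange: 14 × 1.2, A = 16.8 cm², y = 0.6 cm, Ī = 2.016 cm⁴.
Web: 1.6 × 27, A = 43.2 cm², y = 14.7 cm, Ī = 2624.4 cm⁴.
Top flange: 14 × 1.2, A = 16.8 cm², y = 28.8 cm, Ī = 2.016 cm⁴.
Hole (subtracted): ⌀0.4, A = 0.12566 cm², y = 14.7 cm, Ī = 0.0012566 cm⁴.
By symmetry the centroid is at mid-height, ȳ = 14.7 cm.
Transfer each piece to the horizontal centroidal axis using Ī + A·d² with d = y − 14.7:
  bottom flange: d = -14.1 cm → contributes +3 342 cm⁴
  web: d = 0 cm → contributes +2624.4 cm⁴
  top flange: d = 14.1 cm → contributes +3 342 cm⁴
  hole: d = 0 cm → contributes −0.0012566 cm⁴
Total I = 9308.4 cm⁴.

I_xx ≈ 9310 cm⁴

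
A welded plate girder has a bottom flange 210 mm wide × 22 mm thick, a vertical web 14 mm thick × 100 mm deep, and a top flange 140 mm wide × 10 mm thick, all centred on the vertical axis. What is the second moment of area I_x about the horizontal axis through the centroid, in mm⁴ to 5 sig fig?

I_x ≈ 1.7137 × 10⁷ mm⁴

Decompose the section into non-overlapping parts with the origin at the bottom-left of its bounding rectangle.
Bottom plate: 210 × 22, A = 4 620 mm², y = 11 mm, Ī = 186 340 mm⁴.
Web plate: 14 × 100, A = 1 400 mm², y = 72 mm, Ī = 1 166 667 mm⁴.
Top plate: 140 × 10, A = 1 400 mm², y = 127 mm, Ī = 11666.67 mm⁴.
Centroid: ȳ = ΣA·y / ΣA = 44.39623 mm.
Transfer each piece to the horizontal axis through the centroid using Ī + A·d² with d = y − 44.39623:
  bottom plate: d = -33.39623 mm → contributes +5 339 063 mm⁴
  web plate: d = 27.60377 mm → contributes +2 233 422 mm⁴
  top plate: d = 82.60377 mm → contributes +9 564 403 mm⁴
Total I = 17 136 888 mm⁴.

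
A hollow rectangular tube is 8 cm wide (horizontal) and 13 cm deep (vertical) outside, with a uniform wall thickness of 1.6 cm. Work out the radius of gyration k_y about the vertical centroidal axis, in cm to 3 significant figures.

Break the section into simple shapes (no overlaps), measuring from the bottom-left corner of the bounding box.
Outer rectangle: 8 × 13, A = 104 cm², x = 4 cm, Ī = 554.67 cm⁴.
Inner void (subtracted): 4.8 × 9.8, A = 47.04 cm², x = 4 cm, Ī = 90.317 cm⁴.
By symmetry the centroid is at mid-width, x̄ = 4 cm.
All pieces are centred on the vertical centroidal axis, so I = ΣĪ (holes subtracted) = 464.35 cm⁴.
Radius of gyration: k = √(I/A) = √(464.35 / 56.96) = 2.8552 cm.

k_y ≈ 2.86 cm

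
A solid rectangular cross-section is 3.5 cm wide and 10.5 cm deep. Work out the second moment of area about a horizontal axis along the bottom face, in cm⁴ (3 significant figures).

I_base ≈ 1350 cm⁴

The section: 3.5 × 10.5, A = 36.75 cm², y = 5.25 cm, Ī = 337.64 cm⁴.
Transfer it to the base of the section using Ī + A·d² with d = y − 0:
  the section: d = 5.25 cm → contributes +1350.6 cm⁴
Total I = 1350.6 cm⁴.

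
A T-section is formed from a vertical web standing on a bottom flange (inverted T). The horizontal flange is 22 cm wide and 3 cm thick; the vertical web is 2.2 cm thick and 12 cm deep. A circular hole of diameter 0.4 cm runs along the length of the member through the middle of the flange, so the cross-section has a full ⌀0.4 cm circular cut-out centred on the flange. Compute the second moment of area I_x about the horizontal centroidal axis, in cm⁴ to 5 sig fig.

Treat the section as a set of non-overlapping primitives; coordinates are from the bounding-box lower-left.
Flange: 22 × 3, A = 66 cm², y = 1.5 cm, Ī = 49.5 cm⁴.
Web: 2.2 × 12, A = 26.4 cm², y = 9 cm, Ī = 316.8 cm⁴.
Hole (subtracted): ⌀0.4, A = 0.1256637 cm², y = 1.5 cm, Ī = 0.001256637 cm⁴.
Centroid: ȳ = ΣA·y / ΣA = 3.645775 cm.
Transfer each piece to the horizontal centroidal axis using Ī + A·d² with d = y − 3.645775:
  flange: d = -2.145775 cm → contributes +353.3872 cm⁴
  web: d = 5.354225 cm → contributes +1073.628 cm⁴
  hole: d = -2.145775 cm → contributes −0.5798566 cm⁴
Total I = 1426.435 cm⁴.

I_x ≈ 1426.4 cm⁴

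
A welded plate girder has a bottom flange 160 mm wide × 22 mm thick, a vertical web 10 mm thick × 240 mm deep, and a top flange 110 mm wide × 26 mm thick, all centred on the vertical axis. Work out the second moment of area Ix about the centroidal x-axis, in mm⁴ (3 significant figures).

Treat the section as a set of non-overlapping primitives; coordinates are from the bounding-box lower-left.
Bottom plate: 160 × 22, A = 3 520 mm², y = 11 mm, Ī = 141 973 mm⁴.
Web plate: 10 × 240, A = 2 400 mm², y = 142 mm, Ī = 11 520 000 mm⁴.
Top plate: 110 × 26, A = 2 860 mm², y = 275 mm, Ī = 161 113 mm⁴.
Centroid: ȳ = ΣA·y / ΣA = 132.8 mm.
Transfer each piece to the centroidal x-axis using Ī + A·d² with d = y − 132.8:
  bottom plate: d = -121.8 mm → contributes +52 365 534 mm⁴
  web plate: d = 9.1959 mm → contributes +11 722 955 mm⁴
  top plate: d = 142.2 mm → contributes +57 989 381 mm⁴
Total I = 122 077 870 mm⁴.

Ix ≈ 1.22 × 10⁸ mm⁴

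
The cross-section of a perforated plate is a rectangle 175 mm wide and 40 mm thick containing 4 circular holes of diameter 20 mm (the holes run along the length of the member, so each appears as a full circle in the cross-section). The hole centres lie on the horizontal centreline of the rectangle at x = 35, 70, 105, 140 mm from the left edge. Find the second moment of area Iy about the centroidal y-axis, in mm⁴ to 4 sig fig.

Break the section into simple shapes (no overlaps), measuring from the bottom-left corner of the bounding box.
Plate: 175 × 40, A = 7 000 mm², x = 87.5 mm, Ī = 17 864 583 mm⁴.
Hole 1 (subtracted): ⌀20, A = 314.159 mm², x = 35 mm, Ī = 7853.98 mm⁴.
Hole 2 (subtracted): ⌀20, A = 314.159 mm², x = 70 mm, Ī = 7853.98 mm⁴.
Hole 3 (subtracted): ⌀20, A = 314.159 mm², x = 105 mm, Ī = 7853.98 mm⁴.
Hole 4 (subtracted): ⌀20, A = 314.159 mm², x = 140 mm, Ī = 7853.98 mm⁴.
By symmetry the centroid is at mid-width, x̄ = 87.5 mm.
Transfer each piece to the centroidal y-axis using Ī + A·d² with d = x − 87.5:
  plate: d = 0 mm → contributes +17 864 583 mm⁴
  hole 1: d = -52.5 mm → contributes −873 755 mm⁴
  hole 2: d = -17.5 mm → contributes −104 065 mm⁴
  hole 3: d = 17.5 mm → contributes −104 065 mm⁴
  hole 4: d = 52.5 mm → contributes −873 755 mm⁴
Total I = 15 908 942 mm⁴.

Iy ≈ 1.591 × 10⁷ mm⁴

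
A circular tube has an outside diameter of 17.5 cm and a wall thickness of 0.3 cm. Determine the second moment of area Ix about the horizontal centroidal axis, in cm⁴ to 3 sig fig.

Ix ≈ 600 cm⁴

Treat the section as a set of non-overlapping primitives; coordinates are from the bounding-box lower-left.
Outer circle: ⌀17.5, A = 240.53 cm², y = 8.75 cm, Ī = 4603.9 cm⁴.
Bore (subtracted): ⌀16.9, A = 224.32 cm², y = 8.75 cm, Ī = 4004.2 cm⁴.
By symmetry the centroid is at mid-height, ȳ = 8.75 cm.
All pieces are centred on the horizontal centroidal axis, so I = ΣĪ (holes subtracted) = 599.65 cm⁴.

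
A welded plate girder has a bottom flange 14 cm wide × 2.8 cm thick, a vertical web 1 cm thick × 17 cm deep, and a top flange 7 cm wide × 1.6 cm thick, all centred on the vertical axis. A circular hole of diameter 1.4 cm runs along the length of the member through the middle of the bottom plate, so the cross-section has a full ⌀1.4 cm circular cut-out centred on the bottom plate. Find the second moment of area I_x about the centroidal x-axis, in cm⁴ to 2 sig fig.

Split into non-overlapping primitives; take the origin at the lower-left of the bounding box.
Bottom plate: 14 × 2.8, A = 39.2 cm², y = 1.4 cm, Ī = 25.61 cm⁴.
Web plate: 1 × 17, A = 17 cm², y = 11.3 cm, Ī = 409.4 cm⁴.
Top plate: 7 × 1.6, A = 11.2 cm², y = 20.6 cm, Ī = 2.389 cm⁴.
Hole (subtracted): ⌀1.4, A = 1.539 cm², y = 1.4 cm, Ī = 0.1886 cm⁴.
Centroid: ȳ = ΣA·y / ΣA = 7.22 cm.
Transfer each piece to the centroidal x-axis using Ī + A·d² with d = y − 7.22:
  bottom plate: d = -5.82 cm → contributes +1 354 cm⁴
  web plate: d = 4.08 cm → contributes +692.3 cm⁴
  top plate: d = 13.38 cm → contributes +2 007 cm⁴
  hole: d = -5.82 cm → contributes −52.34 cm⁴
Total I = 4 001 cm⁴.

I_x ≈ 4000 cm⁴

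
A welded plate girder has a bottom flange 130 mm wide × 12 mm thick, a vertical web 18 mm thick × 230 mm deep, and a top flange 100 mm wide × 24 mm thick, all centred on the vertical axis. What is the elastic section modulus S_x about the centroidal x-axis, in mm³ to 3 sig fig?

Break the section into simple shapes (no overlaps), measuring from the bottom-left corner of the bounding box.
Bottom plate: 130 × 12, A = 1 560 mm², y = 6 mm, Ī = 18 720 mm⁴.
Web plate: 18 × 230, A = 4 140 mm², y = 127 mm, Ī = 18 250 500 mm⁴.
Top plate: 100 × 24, A = 2 400 mm², y = 254 mm, Ī = 115 200 mm⁴.
Centroid: ȳ = ΣA·y / ΣA = 141.33 mm.
Transfer each piece to the centroidal x-axis using Ī + A·d² with d = y − 141.33:
  bottom plate: d = -135.33 mm → contributes +28 587 166 mm⁴
  web plate: d = -14.326 mm → contributes +19 100 161 mm⁴
  top plate: d = 112.67 mm → contributes +30 584 273 mm⁴
Total I = 78 271 600 mm⁴.
Extreme fibre distance c = 141.33 mm; S = I/c = 553 838 mm³.

S_x ≈ 5.54 × 10⁵ mm³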